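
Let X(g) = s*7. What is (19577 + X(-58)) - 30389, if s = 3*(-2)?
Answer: -10854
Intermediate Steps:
s = -6
X(g) = -42 (X(g) = -6*7 = -42)
(19577 + X(-58)) - 30389 = (19577 - 42) - 30389 = 19535 - 30389 = -10854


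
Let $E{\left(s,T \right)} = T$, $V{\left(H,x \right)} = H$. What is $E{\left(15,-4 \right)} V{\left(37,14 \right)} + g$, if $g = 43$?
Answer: $-105$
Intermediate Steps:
$E{\left(15,-4 \right)} V{\left(37,14 \right)} + g = \left(-4\right) 37 + 43 = -148 + 43 = -105$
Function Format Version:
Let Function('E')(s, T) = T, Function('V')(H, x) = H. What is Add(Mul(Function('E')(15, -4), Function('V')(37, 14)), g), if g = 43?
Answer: -105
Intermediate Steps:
Add(Mul(Function('E')(15, -4), Function('V')(37, 14)), g) = Add(Mul(-4, 37), 43) = Add(-148, 43) = -105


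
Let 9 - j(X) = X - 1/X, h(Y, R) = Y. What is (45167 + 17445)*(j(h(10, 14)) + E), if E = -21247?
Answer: -6651867574/5 ≈ -1.3304e+9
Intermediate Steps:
j(X) = 9 + 1/X - X (j(X) = 9 - (X - 1/X) = 9 + (1/X - X) = 9 + 1/X - X)
(45167 + 17445)*(j(h(10, 14)) + E) = (45167 + 17445)*((9 + 1/10 - 1*10) - 21247) = 62612*((9 + ⅒ - 10) - 21247) = 62612*(-9/10 - 21247) = 62612*(-212479/10) = -6651867574/5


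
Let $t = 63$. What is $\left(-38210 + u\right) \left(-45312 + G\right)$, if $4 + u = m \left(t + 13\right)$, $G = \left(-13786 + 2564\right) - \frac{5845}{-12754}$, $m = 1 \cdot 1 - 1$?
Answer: $\frac{1968099587091}{911} \approx 2.1604 \cdot 10^{9}$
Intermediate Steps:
$m = 0$ ($m = 1 - 1 = 0$)
$G = - \frac{20445649}{1822}$ ($G = -11222 - - \frac{835}{1822} = -11222 + \frac{835}{1822} = - \frac{20445649}{1822} \approx -11222.0$)
$u = -4$ ($u = -4 + 0 \left(63 + 13\right) = -4 + 0 \cdot 76 = -4 + 0 = -4$)
$\left(-38210 + u\right) \left(-45312 + G\right) = \left(-38210 - 4\right) \left(-45312 - \frac{20445649}{1822}\right) = \left(-38214\right) \left(- \frac{103004113}{1822}\right) = \frac{1968099587091}{911}$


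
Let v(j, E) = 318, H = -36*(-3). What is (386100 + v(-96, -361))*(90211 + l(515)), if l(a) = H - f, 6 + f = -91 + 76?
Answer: 34909002120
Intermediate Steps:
H = 108 (H = -4*(-27) = 108)
f = -21 (f = -6 + (-91 + 76) = -6 - 15 = -21)
l(a) = 129 (l(a) = 108 - 1*(-21) = 108 + 21 = 129)
(386100 + v(-96, -361))*(90211 + l(515)) = (386100 + 318)*(90211 + 129) = 386418*90340 = 34909002120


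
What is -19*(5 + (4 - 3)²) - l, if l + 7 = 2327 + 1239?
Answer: -3673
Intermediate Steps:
l = 3559 (l = -7 + (2327 + 1239) = -7 + 3566 = 3559)
-19*(5 + (4 - 3)²) - l = -19*(5 + (4 - 3)²) - 1*3559 = -19*(5 + 1²) - 3559 = -19*(5 + 1) - 3559 = -19*6 - 3559 = -114 - 3559 = -3673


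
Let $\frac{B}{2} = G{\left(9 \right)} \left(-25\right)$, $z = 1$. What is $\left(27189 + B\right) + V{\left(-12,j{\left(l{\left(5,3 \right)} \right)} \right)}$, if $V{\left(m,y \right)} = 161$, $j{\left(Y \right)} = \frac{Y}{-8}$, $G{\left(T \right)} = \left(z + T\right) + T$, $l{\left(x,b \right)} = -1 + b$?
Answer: $26400$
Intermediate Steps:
$G{\left(T \right)} = 1 + 2 T$ ($G{\left(T \right)} = \left(1 + T\right) + T = 1 + 2 T$)
$j{\left(Y \right)} = - \frac{Y}{8}$ ($j{\left(Y \right)} = Y \left(- \frac{1}{8}\right) = - \frac{Y}{8}$)
$B = -950$ ($B = 2 \left(1 + 2 \cdot 9\right) \left(-25\right) = 2 \left(1 + 18\right) \left(-25\right) = 2 \cdot 19 \left(-25\right) = 2 \left(-475\right) = -950$)
$\left(27189 + B\right) + V{\left(-12,j{\left(l{\left(5,3 \right)} \right)} \right)} = \left(27189 - 950\right) + 161 = 26239 + 161 = 26400$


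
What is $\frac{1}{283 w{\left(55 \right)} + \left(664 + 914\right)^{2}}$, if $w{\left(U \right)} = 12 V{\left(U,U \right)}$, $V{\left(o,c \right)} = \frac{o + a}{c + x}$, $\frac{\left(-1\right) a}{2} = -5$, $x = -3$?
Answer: $\frac{1}{2494329} \approx 4.0091 \cdot 10^{-7}$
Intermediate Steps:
$a = 10$ ($a = \left(-2\right) \left(-5\right) = 10$)
$V{\left(o,c \right)} = \frac{10 + o}{-3 + c}$ ($V{\left(o,c \right)} = \frac{o + 10}{c - 3} = \frac{10 + o}{-3 + c}$)
$w{\left(U \right)} = \frac{12 \left(10 + U\right)}{-3 + U}$ ($w{\left(U \right)} = 12 \frac{10 + U}{-3 + U} = \frac{12 \left(10 + U\right)}{-3 + U}$)
$\frac{1}{283 w{\left(55 \right)} + \left(664 + 914\right)^{2}} = \frac{1}{283 \frac{12 \left(10 + 55\right)}{-3 + 55} + \left(664 + 914\right)^{2}} = \frac{1}{283 \cdot 12 \cdot \frac{1}{52} \cdot 65 + 1578^{2}} = \frac{1}{283 \cdot 12 \cdot \frac{1}{52} \cdot 65 + 2490084} = \frac{1}{283 \cdot 15 + 2490084} = \frac{1}{4245 + 2490084} = \frac{1}{2494329}$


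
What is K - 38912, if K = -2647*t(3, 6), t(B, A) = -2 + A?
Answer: -49500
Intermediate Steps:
K = -10588 (K = -2647*(-2 + 6) = -2647*4 = -10588)
K - 38912 = -10588 - 38912 = -49500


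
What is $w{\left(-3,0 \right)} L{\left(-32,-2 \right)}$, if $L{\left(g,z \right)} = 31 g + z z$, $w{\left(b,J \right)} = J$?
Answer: $0$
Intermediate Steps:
$L{\left(g,z \right)} = z^{2} + 31 g$ ($L{\left(g,z \right)} = 31 g + z^{2} = z^{2} + 31 g$)
$w{\left(-3,0 \right)} L{\left(-32,-2 \right)} = 0 \left(\left(-2\right)^{2} + 31 \left(-32\right)\right) = 0 \left(4 - 992\right) = 0 \left(-988\right) = 0$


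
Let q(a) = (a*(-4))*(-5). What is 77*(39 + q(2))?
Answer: 6083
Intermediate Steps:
q(a) = 20*a (q(a) = -4*a*(-5) = 20*a)
77*(39 + q(2)) = 77*(39 + 20*2) = 77*(39 + 40) = 77*79 = 6083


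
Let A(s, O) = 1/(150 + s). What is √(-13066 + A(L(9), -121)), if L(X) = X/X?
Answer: I*√297917715/151 ≈ 114.31*I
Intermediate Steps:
L(X) = 1
√(-13066 + A(L(9), -121)) = √(-13066 + 1/(150 + 1)) = √(-13066 + 1/151) = √(-1972965/151) = I*√297917715/151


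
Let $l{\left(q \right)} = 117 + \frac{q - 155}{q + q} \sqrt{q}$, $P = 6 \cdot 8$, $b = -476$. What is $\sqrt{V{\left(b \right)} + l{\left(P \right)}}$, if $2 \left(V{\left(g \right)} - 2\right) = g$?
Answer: $\frac{\sqrt{-17136 - 642 \sqrt{3}}}{12} \approx 11.257 i$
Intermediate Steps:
$V{\left(g \right)} = 2 + \frac{g}{2}$
$P = 48$
$l{\left(q \right)} = 117 + \frac{-155 + q}{2 \sqrt{q}}$ ($l{\left(q \right)} = 117 + \frac{-155 + q}{2 q} \sqrt{q} = 117 + \frac{-155 + q}{2 \sqrt{q}}$)
$\sqrt{V{\left(b \right)} + l{\left(P \right)}} = \sqrt{\left(2 + \frac{1}{2} \left(-476\right)\right) + \frac{-155 + 48 + 234 \sqrt{48}}{2 \cdot 4 \sqrt{3}}} = \sqrt{\left(2 - 238\right) + \frac{\frac{\sqrt{3}}{12} \left(-155 + 48 + 234 \cdot 4 \sqrt{3}\right)}{2}} = \sqrt{-236 + \frac{\frac{\sqrt{3}}{12} \left(-155 + 48 + 936 \sqrt{3}\right)}{2}} = \sqrt{-236 + \frac{\frac{\sqrt{3}}{12} \left(-107 + 936 \sqrt{3}\right)}{2}} = \sqrt{-236 + \frac{\sqrt{3} \left(-107 + 936 \sqrt{3}\right)}{24}}$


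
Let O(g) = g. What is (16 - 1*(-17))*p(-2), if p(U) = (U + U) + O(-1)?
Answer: -165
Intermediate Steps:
p(U) = -1 + 2*U (p(U) = (U + U) - 1 = 2*U - 1 = -1 + 2*U)
(16 - 1*(-17))*p(-2) = (16 - 1*(-17))*(-1 + 2*(-2)) = (16 + 17)*(-1 - 4) = 33*(-5) = -165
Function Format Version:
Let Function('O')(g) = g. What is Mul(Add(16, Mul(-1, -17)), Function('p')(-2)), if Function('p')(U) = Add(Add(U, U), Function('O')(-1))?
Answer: -165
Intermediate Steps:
Function('p')(U) = Add(-1, Mul(2, U)) (Function('p')(U) = Add(Add(U, U), -1) = Add(Mul(2, U), -1) = Add(-1, Mul(2, U)))
Mul(Add(16, Mul(-1, -17)), Function('p')(-2)) = Mul(Add(16, Mul(-1, -17)), Add(-1, Mul(2, -2))) = Mul(Add(16, 17), Add(-1, -4)) = Mul(33, -5) = -165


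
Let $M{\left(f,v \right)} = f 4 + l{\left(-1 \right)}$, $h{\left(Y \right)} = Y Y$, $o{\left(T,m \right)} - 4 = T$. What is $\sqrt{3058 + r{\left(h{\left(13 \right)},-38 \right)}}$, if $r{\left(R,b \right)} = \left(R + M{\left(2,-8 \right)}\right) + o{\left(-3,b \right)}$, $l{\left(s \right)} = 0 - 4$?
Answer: $4 \sqrt{202} \approx 56.851$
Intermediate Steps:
$o{\left(T,m \right)} = 4 + T$
$h{\left(Y \right)} = Y^{2}$
$l{\left(s \right)} = -4$
$M{\left(f,v \right)} = -4 + 4 f$ ($M{\left(f,v \right)} = f 4 - 4 = 4 f - 4 = -4 + 4 f$)
$r{\left(R,b \right)} = 5 + R$ ($r{\left(R,b \right)} = \left(R + \left(-4 + 4 \cdot 2\right)\right) + \left(4 - 3\right) = \left(R + \left(-4 + 8\right)\right) + 1 = \left(R + 4\right) + 1 = \left(4 + R\right) + 1 = 5 + R$)
$\sqrt{3058 + r{\left(h{\left(13 \right)},-38 \right)}} = \sqrt{3058 + \left(5 + 13^{2}\right)} = \sqrt{3058 + \left(5 + 169\right)} = \sqrt{3058 + 174} = \sqrt{3232} = 4 \sqrt{202}$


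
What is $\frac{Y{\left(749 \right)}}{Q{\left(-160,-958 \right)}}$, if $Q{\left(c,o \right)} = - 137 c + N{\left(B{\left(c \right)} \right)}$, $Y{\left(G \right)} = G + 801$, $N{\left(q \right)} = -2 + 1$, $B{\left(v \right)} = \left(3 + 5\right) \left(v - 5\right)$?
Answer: $\frac{1550}{21919} \approx 0.070715$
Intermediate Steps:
$B{\left(v \right)} = -40 + 8 v$ ($B{\left(v \right)} = 8 \left(-5 + v\right) = -40 + 8 v$)
$N{\left(q \right)} = -1$
$Y{\left(G \right)} = 801 + G$
$Q{\left(c,o \right)} = -1 - 137 c$ ($Q{\left(c,o \right)} = - 137 c - 1 = -1 - 137 c$)
$\frac{Y{\left(749 \right)}}{Q{\left(-160,-958 \right)}} = \frac{801 + 749}{-1 - -21920} = \frac{1550}{-1 + 21920} = \frac{1550}{21919}$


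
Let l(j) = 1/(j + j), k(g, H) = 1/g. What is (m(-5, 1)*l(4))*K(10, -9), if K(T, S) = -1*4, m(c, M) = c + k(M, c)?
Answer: 2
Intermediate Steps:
m(c, M) = c + 1/M
l(j) = 1/(2*j)
K(T, S) = -4
(m(-5, 1)*l(4))*K(10, -9) = ((-5 + 1/1)*((½)/4))*(-4) = ((-5 + 1)*((½)*(¼)))*(-4) = -4*⅛*(-4) = -½*(-4) = 2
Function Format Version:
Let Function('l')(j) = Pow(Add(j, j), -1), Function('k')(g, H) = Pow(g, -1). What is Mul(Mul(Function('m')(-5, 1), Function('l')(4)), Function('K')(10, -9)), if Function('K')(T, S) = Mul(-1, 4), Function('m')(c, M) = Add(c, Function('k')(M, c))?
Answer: 2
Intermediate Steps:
Function('m')(c, M) = Add(c, Pow(M, -1))
Function('l')(j) = Mul(Rational(1, 2), Pow(j, -1)) (Function('l')(j) = Pow(Mul(2, j), -1) = Mul(Rational(1, 2), Pow(j, -1)))
Function('K')(T, S) = -4
Mul(Mul(Function('m')(-5, 1), Function('l')(4)), Function('K')(10, -9)) = Mul(Mul(Add(-5, Pow(1, -1)), Mul(Rational(1, 2), Pow(4, -1))), -4) = Mul(Mul(Add(-5, 1), Mul(Rational(1, 2), Rational(1, 4))), -4) = Mul(Mul(-4, Rational(1, 8)), -4) = Mul(Rational(-1, 2), -4) = 2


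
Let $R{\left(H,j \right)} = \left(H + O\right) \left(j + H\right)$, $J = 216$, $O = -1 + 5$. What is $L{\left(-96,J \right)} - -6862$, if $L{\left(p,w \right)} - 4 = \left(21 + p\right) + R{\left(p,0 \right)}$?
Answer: $15623$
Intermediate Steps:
$O = 4$
$R{\left(H,j \right)} = \left(4 + H\right) \left(H + j\right)$ ($R{\left(H,j \right)} = \left(H + 4\right) \left(j + H\right) = \left(4 + H\right) \left(H + j\right)$)
$L{\left(p,w \right)} = 25 + p^{2} + 5 p$ ($L{\left(p,w \right)} = 4 + \left(\left(21 + p\right) + \left(p^{2} + 4 p + 4 \cdot 0 + p 0\right)\right) = 4 + \left(\left(21 + p\right) + \left(p^{2} + 4 p + 0 + 0\right)\right) = 4 + \left(\left(21 + p\right) + \left(p^{2} + 4 p\right)\right) = 4 + \left(21 + p^{2} + 5 p\right) = 25 + p^{2} + 5 p$)
$L{\left(-96,J \right)} - -6862 = \left(25 + \left(-96\right)^{2} + 5 \left(-96\right)\right) - -6862 = \left(25 + 9216 - 480\right) + 6862 = 8761 + 6862 = 15623$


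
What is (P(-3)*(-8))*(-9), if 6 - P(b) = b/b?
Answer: 360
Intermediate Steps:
P(b) = 5 (P(b) = 6 - b/b = 6 - 1*1 = 6 - 1 = 5)
(P(-3)*(-8))*(-9) = (5*(-8))*(-9) = -40*(-9) = 360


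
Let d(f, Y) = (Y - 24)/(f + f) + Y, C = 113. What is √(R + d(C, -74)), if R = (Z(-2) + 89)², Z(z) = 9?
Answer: 3*√13520337/113 ≈ 97.620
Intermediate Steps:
d(f, Y) = Y + (-24 + Y)/(2*f) (d(f, Y) = (-24 + Y)/((2*f)) + Y = (-24 + Y)*(1/(2*f)) + Y = (-24 + Y)/(2*f) + Y = Y + (-24 + Y)/(2*f))
R = 9604 (R = (9 + 89)² = 98² = 9604)
√(R + d(C, -74)) = √(9604 + (-12 + (½)*(-74) - 74*113)/113) = √(9604 + (-12 - 37 - 8362)/113) = √(9604 + (1/113)*(-8411)) = √(9604 - 8411/113) = √(1076841/113) = 3*√13520337/113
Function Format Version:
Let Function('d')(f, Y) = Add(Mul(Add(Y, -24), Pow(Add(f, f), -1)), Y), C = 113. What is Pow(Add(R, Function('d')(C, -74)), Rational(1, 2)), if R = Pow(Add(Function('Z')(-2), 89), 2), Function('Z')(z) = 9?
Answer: Mul(Rational(3, 113), Pow(13520337, Rational(1, 2))) ≈ 97.620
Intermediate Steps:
Function('d')(f, Y) = Add(Y, Mul(Rational(1, 2), Pow(f, -1), Add(-24, Y))) (Function('d')(f, Y) = Add(Mul(Add(-24, Y), Pow(Mul(2, f), -1)), Y) = Add(Mul(Add(-24, Y), Mul(Rational(1, 2), Pow(f, -1))), Y) = Add(Mul(Rational(1, 2), Pow(f, -1), Add(-24, Y)), Y) = Add(Y, Mul(Rational(1, 2), Pow(f, -1), Add(-24, Y))))
R = 9604 (R = Pow(Add(9, 89), 2) = Pow(98, 2) = 9604)
Pow(Add(R, Function('d')(C, -74)), Rational(1, 2)) = Pow(Add(9604, Mul(Pow(113, -1), Add(-12, Mul(Rational(1, 2), -74), Mul(-74, 113)))), Rational(1, 2)) = Pow(Add(9604, Mul(Rational(1, 113), Add(-12, -37, -8362))), Rational(1, 2)) = Pow(Add(9604, Mul(Rational(1, 113), -8411)), Rational(1, 2)) = Pow(Add(9604, Rational(-8411, 113)), Rational(1, 2)) = Pow(Rational(1076841, 113), Rational(1, 2)) = Mul(Rational(3, 113), Pow(13520337, Rational(1, 2)))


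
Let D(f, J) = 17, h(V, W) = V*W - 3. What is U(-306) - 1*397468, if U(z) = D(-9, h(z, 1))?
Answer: -397451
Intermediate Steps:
h(V, W) = -3 + V*W
U(z) = 17
U(-306) - 1*397468 = 17 - 1*397468 = 17 - 397468 = -397451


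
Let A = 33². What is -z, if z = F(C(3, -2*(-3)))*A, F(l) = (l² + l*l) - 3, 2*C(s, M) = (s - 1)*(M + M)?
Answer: -310365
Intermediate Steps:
A = 1089
C(s, M) = M*(-1 + s) (C(s, M) = ((s - 1)*(M + M))/2 = ((-1 + s)*(2*M))/2 = (2*M*(-1 + s))/2 = M*(-1 + s))
F(l) = -3 + 2*l² (F(l) = (l² + l²) - 3 = 2*l² - 3 = -3 + 2*l²)
z = 310365 (z = (-3 + 2*((-2*(-3))*(-1 + 3))²)*1089 = (-3 + 2*(6*2)²)*1089 = (-3 + 2*12²)*1089 = (-3 + 2*144)*1089 = (-3 + 288)*1089 = 285*1089 = 310365)
-z = -1*310365 = -310365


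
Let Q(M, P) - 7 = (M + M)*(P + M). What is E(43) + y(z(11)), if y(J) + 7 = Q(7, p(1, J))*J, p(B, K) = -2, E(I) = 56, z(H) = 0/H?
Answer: 49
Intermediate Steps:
z(H) = 0
Q(M, P) = 7 + 2*M*(M + P) (Q(M, P) = 7 + (M + M)*(P + M) = 7 + (2*M)*(M + P) = 7 + 2*M*(M + P))
y(J) = -7 + 77*J (y(J) = -7 + (7 + 2*7² + 2*7*(-2))*J = -7 + (7 + 2*49 - 28)*J = -7 + (7 + 98 - 28)*J = -7 + 77*J)
E(43) + y(z(11)) = 56 + (-7 + 77*0) = 56 + (-7 + 0) = 56 - 7 = 49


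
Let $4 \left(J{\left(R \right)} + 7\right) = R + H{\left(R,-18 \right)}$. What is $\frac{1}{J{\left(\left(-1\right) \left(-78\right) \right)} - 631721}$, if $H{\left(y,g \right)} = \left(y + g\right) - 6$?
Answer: $- \frac{1}{631695} \approx -1.583 \cdot 10^{-6}$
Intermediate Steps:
$H{\left(y,g \right)} = -6 + g + y$ ($H{\left(y,g \right)} = \left(g + y\right) - 6 = -6 + g + y$)
$J{\left(R \right)} = -13 + \frac{R}{2}$ ($J{\left(R \right)} = -7 + \frac{R - \left(24 - R\right)}{4} = -7 + \frac{R + \left(-24 + R\right)}{4} = -7 + \frac{-24 + 2 R}{4} = -7 + \left(-6 + \frac{R}{2}\right) = -13 + \frac{R}{2}$)
$\frac{1}{J{\left(\left(-1\right) \left(-78\right) \right)} - 631721} = \frac{1}{\left(-13 + \frac{\left(-1\right) \left(-78\right)}{2}\right) - 631721} = \frac{1}{\left(-13 + \frac{1}{2} \cdot 78\right) - 631721} = \frac{1}{\left(-13 + 39\right) - 631721} = \frac{1}{26 - 631721} = \frac{1}{-631695} = - \frac{1}{631695}$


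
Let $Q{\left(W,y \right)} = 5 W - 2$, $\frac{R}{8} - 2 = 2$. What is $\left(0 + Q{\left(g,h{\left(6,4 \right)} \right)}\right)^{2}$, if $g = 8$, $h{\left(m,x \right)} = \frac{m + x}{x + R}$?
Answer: $1444$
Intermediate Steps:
$R = 32$ ($R = 16 + 8 \cdot 2 = 16 + 16 = 32$)
$h{\left(m,x \right)} = \frac{m + x}{32 + x}$ ($h{\left(m,x \right)} = \frac{m + x}{x + 32} = \frac{m + x}{32 + x}$)
$Q{\left(W,y \right)} = -2 + 5 W$
$\left(0 + Q{\left(g,h{\left(6,4 \right)} \right)}\right)^{2} = \left(0 + \left(-2 + 5 \cdot 8\right)\right)^{2} = \left(0 + \left(-2 + 40\right)\right)^{2} = \left(0 + 38\right)^{2} = 38^{2} = 1444$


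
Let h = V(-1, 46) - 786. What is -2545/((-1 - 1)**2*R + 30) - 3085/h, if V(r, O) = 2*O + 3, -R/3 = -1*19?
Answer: -962665/178278 ≈ -5.3998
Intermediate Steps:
R = 57 (R = -(-3)*19 = -3*(-19) = 57)
V(r, O) = 3 + 2*O
h = -691 (h = (3 + 2*46) - 786 = (3 + 92) - 786 = 95 - 786 = -691)
-2545/((-1 - 1)**2*R + 30) - 3085/h = -2545/((-1 - 1)**2*57 + 30) - 3085/(-691) = -2545/((-2)**2*57 + 30) - 3085*(-1/691) = -2545/(4*57 + 30) + 3085/691 = -2545/(228 + 30) + 3085/691 = -2545/258 + 3085/691 = -962665/178278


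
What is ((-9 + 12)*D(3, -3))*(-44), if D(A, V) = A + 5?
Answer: -1056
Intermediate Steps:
D(A, V) = 5 + A
((-9 + 12)*D(3, -3))*(-44) = ((-9 + 12)*(5 + 3))*(-44) = (3*8)*(-44) = 24*(-44) = -1056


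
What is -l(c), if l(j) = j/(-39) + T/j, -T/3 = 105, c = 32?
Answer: 13309/1248 ≈ 10.664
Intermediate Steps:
T = -315 (T = -3*105 = -315)
l(j) = -315/j - j/39 (l(j) = j/(-39) - 315/j = j*(-1/39) - 315/j = -j/39 - 315/j = -315/j - j/39)
-l(c) = -(-315/32 - 1/39*32) = -(-315*1/32 - 32/39) = -(-315/32 - 32/39) = -1*(-13309/1248) = 13309/1248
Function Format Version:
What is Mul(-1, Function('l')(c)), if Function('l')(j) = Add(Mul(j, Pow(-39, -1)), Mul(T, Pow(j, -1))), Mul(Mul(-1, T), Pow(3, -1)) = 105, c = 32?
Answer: Rational(13309, 1248) ≈ 10.664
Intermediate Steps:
T = -315 (T = Mul(-3, 105) = -315)
Function('l')(j) = Add(Mul(-315, Pow(j, -1)), Mul(Rational(-1, 39), j)) (Function('l')(j) = Add(Mul(j, Pow(-39, -1)), Mul(-315, Pow(j, -1))) = Add(Mul(j, Rational(-1, 39)), Mul(-315, Pow(j, -1))) = Add(Mul(Rational(-1, 39), j), Mul(-315, Pow(j, -1))) = Add(Mul(-315, Pow(j, -1)), Mul(Rational(-1, 39), j)))
Mul(-1, Function('l')(c)) = Mul(-1, Add(Mul(-315, Pow(32, -1)), Mul(Rational(-1, 39), 32))) = Mul(-1, Add(Mul(-315, Rational(1, 32)), Rational(-32, 39))) = Mul(-1, Add(Rational(-315, 32), Rational(-32, 39))) = Mul(-1, Rational(-13309, 1248)) = Rational(13309, 1248)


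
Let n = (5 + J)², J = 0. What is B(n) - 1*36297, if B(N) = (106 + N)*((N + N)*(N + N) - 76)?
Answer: 281247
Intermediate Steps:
n = 25 (n = (5 + 0)² = 5² = 25)
B(N) = (-76 + 4*N²)*(106 + N) (B(N) = (106 + N)*((2*N)*(2*N) - 76) = (106 + N)*(4*N² - 76) = (106 + N)*(-76 + 4*N²) = (-76 + 4*N²)*(106 + N))
B(n) - 1*36297 = (-8056 - 76*25 + 4*25³ + 424*25²) - 1*36297 = (-8056 - 1900 + 4*15625 + 424*625) - 36297 = (-8056 - 1900 + 62500 + 265000) - 36297 = 317544 - 36297 = 281247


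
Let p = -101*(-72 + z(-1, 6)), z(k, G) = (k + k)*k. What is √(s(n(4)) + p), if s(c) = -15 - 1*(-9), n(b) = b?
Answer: 2*√1766 ≈ 84.048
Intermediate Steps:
s(c) = -6 (s(c) = -15 + 9 = -6)
z(k, G) = 2*k² (z(k, G) = (2*k)*k = 2*k²)
p = 7070 (p = -101*(-72 + 2*(-1)²) = -101*(-72 + 2*1) = -101*(-72 + 2) = -101*(-70) = 7070)
√(s(n(4)) + p) = √(-6 + 7070) = √7064 = 2*√1766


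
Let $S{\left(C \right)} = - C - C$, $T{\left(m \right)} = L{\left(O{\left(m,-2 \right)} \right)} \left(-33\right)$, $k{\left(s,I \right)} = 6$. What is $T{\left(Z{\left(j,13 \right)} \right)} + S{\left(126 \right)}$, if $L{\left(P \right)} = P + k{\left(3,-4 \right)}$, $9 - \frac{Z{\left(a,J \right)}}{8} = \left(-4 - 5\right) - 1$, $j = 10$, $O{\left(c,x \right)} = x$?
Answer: $-384$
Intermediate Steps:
$Z{\left(a,J \right)} = 152$ ($Z{\left(a,J \right)} = 72 - 8 \left(\left(-4 - 5\right) - 1\right) = 72 - 8 \left(-9 - 1\right) = 72 - -80 = 72 + 80 = 152$)
$L{\left(P \right)} = 6 + P$ ($L{\left(P \right)} = P + 6 = 6 + P$)
$T{\left(m \right)} = -132$ ($T{\left(m \right)} = \left(6 - 2\right) \left(-33\right) = 4 \left(-33\right) = -132$)
$S{\left(C \right)} = - 2 C$
$T{\left(Z{\left(j,13 \right)} \right)} + S{\left(126 \right)} = -132 - 252 = -384$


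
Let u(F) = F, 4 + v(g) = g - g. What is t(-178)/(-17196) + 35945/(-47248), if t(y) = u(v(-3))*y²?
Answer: 1342478077/203119152 ≈ 6.6093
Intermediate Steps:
v(g) = -4 (v(g) = -4 + (g - g) = -4 + 0 = -4)
t(y) = -4*y²
t(-178)/(-17196) + 35945/(-47248) = -4*(-178)²/(-17196) + 35945/(-47248) = -4*31684*(-1/17196) + 35945*(-1/47248) = -126736*(-1/17196) - 35945/47248 = 31684/4299 - 35945/47248 = 1342478077/203119152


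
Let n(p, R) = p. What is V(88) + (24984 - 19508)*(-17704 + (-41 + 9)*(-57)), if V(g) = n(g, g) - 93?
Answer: -86958885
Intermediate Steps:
V(g) = -93 + g (V(g) = g - 93 = -93 + g)
V(88) + (24984 - 19508)*(-17704 + (-41 + 9)*(-57)) = (-93 + 88) + (24984 - 19508)*(-17704 + (-41 + 9)*(-57)) = -5 + 5476*(-17704 - 32*(-57)) = -5 + 5476*(-17704 + 1824) = -5 + 5476*(-15880) = -5 - 86958880 = -86958885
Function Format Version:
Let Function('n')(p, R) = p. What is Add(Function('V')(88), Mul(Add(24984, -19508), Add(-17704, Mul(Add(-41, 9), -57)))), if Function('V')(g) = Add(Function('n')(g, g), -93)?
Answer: -86958885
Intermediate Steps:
Function('V')(g) = Add(-93, g) (Function('V')(g) = Add(g, -93) = Add(-93, g))
Add(Function('V')(88), Mul(Add(24984, -19508), Add(-17704, Mul(Add(-41, 9), -57)))) = Add(Add(-93, 88), Mul(Add(24984, -19508), Add(-17704, Mul(Add(-41, 9), -57)))) = Add(-5, Mul(5476, Add(-17704, Mul(-32, -57)))) = Add(-5, Mul(5476, Add(-17704, 1824))) = Add(-5, Mul(5476, -15880)) = Add(-5, -86958880) = -86958885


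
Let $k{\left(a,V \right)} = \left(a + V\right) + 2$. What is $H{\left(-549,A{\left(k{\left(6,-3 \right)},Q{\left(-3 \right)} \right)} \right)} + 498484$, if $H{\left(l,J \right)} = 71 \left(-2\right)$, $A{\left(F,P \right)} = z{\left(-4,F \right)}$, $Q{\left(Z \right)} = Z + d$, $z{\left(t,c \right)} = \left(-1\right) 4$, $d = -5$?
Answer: $498342$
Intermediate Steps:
$z{\left(t,c \right)} = -4$
$k{\left(a,V \right)} = 2 + V + a$ ($k{\left(a,V \right)} = \left(V + a\right) + 2 = 2 + V + a$)
$Q{\left(Z \right)} = -5 + Z$ ($Q{\left(Z \right)} = Z - 5 = -5 + Z$)
$A{\left(F,P \right)} = -4$
$H{\left(l,J \right)} = -142$
$H{\left(-549,A{\left(k{\left(6,-3 \right)},Q{\left(-3 \right)} \right)} \right)} + 498484 = -142 + 498484 = 498342$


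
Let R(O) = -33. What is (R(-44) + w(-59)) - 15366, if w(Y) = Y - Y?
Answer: -15399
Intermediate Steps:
w(Y) = 0
(R(-44) + w(-59)) - 15366 = (-33 + 0) - 15366 = -33 - 15366 = -15399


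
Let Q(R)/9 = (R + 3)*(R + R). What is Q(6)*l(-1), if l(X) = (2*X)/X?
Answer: 1944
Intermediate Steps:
l(X) = 2
Q(R) = 18*R*(3 + R) (Q(R) = 9*((R + 3)*(R + R)) = 9*((3 + R)*(2*R)) = 9*(2*R*(3 + R)) = 18*R*(3 + R))
Q(6)*l(-1) = (18*6*(3 + 6))*2 = (18*6*9)*2 = 972*2 = 1944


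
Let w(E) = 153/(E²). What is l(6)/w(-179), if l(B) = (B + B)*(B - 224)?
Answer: -27939752/51 ≈ -5.4784e+5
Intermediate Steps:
w(E) = 153/E²
l(B) = 2*B*(-224 + B) (l(B) = (2*B)*(-224 + B) = 2*B*(-224 + B))
l(6)/w(-179) = (2*6*(-224 + 6))/((153/(-179)²)) = (2*6*(-218))/((153*(1/32041))) = -2616/153/32041 = -2616*32041/153 = -27939752/51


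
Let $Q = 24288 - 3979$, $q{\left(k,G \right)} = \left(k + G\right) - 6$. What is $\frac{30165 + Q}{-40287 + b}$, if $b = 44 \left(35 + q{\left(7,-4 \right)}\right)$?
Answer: $- \frac{50474}{38879} \approx -1.2982$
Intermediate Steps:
$q{\left(k,G \right)} = -6 + G + k$ ($q{\left(k,G \right)} = \left(G + k\right) - 6 = -6 + G + k$)
$Q = 20309$ ($Q = 24288 - 3979 = 20309$)
$b = 1408$ ($b = 44 \left(35 - 3\right) = 44 \cdot 32 = 1408$)
$\frac{30165 + Q}{-40287 + b} = \frac{30165 + 20309}{-40287 + 1408} = \frac{50474}{-38879} = 50474 \left(- \frac{1}{38879}\right) = - \frac{50474}{38879}$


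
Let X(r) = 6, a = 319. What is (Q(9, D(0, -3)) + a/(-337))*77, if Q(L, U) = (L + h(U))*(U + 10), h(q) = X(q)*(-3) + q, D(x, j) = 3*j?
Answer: -491645/337 ≈ -1458.9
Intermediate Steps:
h(q) = -18 + q (h(q) = 6*(-3) + q = -18 + q)
Q(L, U) = (10 + U)*(-18 + L + U) (Q(L, U) = (L + (-18 + U))*(U + 10) = (-18 + L + U)*(10 + U) = (10 + U)*(-18 + L + U))
(Q(9, D(0, -3)) + a/(-337))*77 = ((-180 + (3*(-3))² - 24*(-3) + 10*9 + 9*(3*(-3))) + 319/(-337))*77 = ((-180 + (-9)² - 8*(-9) + 90 + 9*(-9)) + 319*(-1/337))*77 = ((-180 + 81 + 72 + 90 - 81) - 319/337)*77 = (-18 - 319/337)*77 = -6385/337*77 = -491645/337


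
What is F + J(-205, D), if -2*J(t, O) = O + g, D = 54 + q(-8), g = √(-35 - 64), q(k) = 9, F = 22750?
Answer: 45437/2 - 3*I*√11/2 ≈ 22719.0 - 4.9749*I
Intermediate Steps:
g = 3*I*√11 (g = √(-99) = 3*I*√11 ≈ 9.9499*I)
D = 63 (D = 54 + 9 = 63)
J(t, O) = -O/2 - 3*I*√11/2 (J(t, O) = -(O + 3*I*√11)/2 = -O/2 - 3*I*√11/2)
F + J(-205, D) = 22750 + (-½*63 - 3*I*√11/2) = 22750 + (-63/2 - 3*I*√11/2) = 45437/2 - 3*I*√11/2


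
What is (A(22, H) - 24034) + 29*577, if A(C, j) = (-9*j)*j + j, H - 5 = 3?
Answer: -7869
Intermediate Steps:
H = 8 (H = 5 + 3 = 8)
A(C, j) = j - 9*j² (A(C, j) = -9*j² + j = j - 9*j²)
(A(22, H) - 24034) + 29*577 = (8*(1 - 9*8) - 24034) + 29*577 = (8*(1 - 72) - 24034) + 16733 = (8*(-71) - 24034) + 16733 = (-568 - 24034) + 16733 = -24602 + 16733 = -7869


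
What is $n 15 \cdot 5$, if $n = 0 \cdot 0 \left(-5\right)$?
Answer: $0$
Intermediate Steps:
$n = 0$ ($n = 0 \cdot 0 = 0$)
$n 15 \cdot 5 = 0 \cdot 15 \cdot 5 = 0 \cdot 5 = 0$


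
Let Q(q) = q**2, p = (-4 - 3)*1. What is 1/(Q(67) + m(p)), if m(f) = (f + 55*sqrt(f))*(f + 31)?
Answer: 4321/30867841 - 1320*I*sqrt(7)/30867841 ≈ 0.00013998 - 0.00011314*I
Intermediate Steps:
p = -7 (p = -7*1 = -7)
m(f) = (31 + f)*(f + 55*sqrt(f)) (m(f) = (f + 55*sqrt(f))*(31 + f) = (31 + f)*(f + 55*sqrt(f)))
1/(Q(67) + m(p)) = 1/(67**2 + ((-7)**2 + 31*(-7) + 55*(-7)**(3/2) + 1705*sqrt(-7))) = 1/(4489 + (49 - 217 + 55*(-7*I*sqrt(7)) + 1705*(I*sqrt(7)))) = 1/(4489 + (49 - 217 - 385*I*sqrt(7) + 1705*I*sqrt(7))) = 1/(4489 + (-168 + 1320*I*sqrt(7))) = 1/(4321 + 1320*I*sqrt(7))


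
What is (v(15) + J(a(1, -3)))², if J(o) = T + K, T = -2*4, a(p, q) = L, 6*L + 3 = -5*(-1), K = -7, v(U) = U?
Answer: 0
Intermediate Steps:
L = ⅓ (L = -½ + (-5*(-1))/6 = -½ + (⅙)*5 = -½ + ⅚ = ⅓ ≈ 0.33333)
a(p, q) = ⅓
T = -8
J(o) = -15 (J(o) = -8 - 7 = -15)
(v(15) + J(a(1, -3)))² = (15 - 15)² = 0² = 0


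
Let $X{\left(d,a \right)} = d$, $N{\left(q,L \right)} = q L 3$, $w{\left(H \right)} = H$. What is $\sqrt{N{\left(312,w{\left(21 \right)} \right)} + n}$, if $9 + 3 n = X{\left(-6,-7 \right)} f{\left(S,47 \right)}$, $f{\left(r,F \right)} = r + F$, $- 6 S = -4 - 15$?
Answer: $\frac{\sqrt{175974}}{3} \approx 139.83$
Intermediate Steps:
$S = \frac{19}{6}$ ($S = - \frac{-4 - 15}{6} = \left(- \frac{1}{6}\right) \left(-19\right) = \frac{19}{6} \approx 3.1667$)
$f{\left(r,F \right)} = F + r$
$N{\left(q,L \right)} = 3 L q$ ($N{\left(q,L \right)} = L q 3 = 3 L q$)
$n = - \frac{310}{3}$ ($n = -3 + \frac{\left(-6\right) \left(47 + \frac{19}{6}\right)}{3} = -3 + \frac{\left(-6\right) \frac{301}{6}}{3} = -3 + \frac{1}{3} \left(-301\right) = -3 - \frac{301}{3} = - \frac{310}{3} \approx -103.33$)
$\sqrt{N{\left(312,w{\left(21 \right)} \right)} + n} = \sqrt{3 \cdot 21 \cdot 312 - \frac{310}{3}} = \sqrt{19656 - \frac{310}{3}} = \sqrt{\frac{58658}{3}} = \frac{\sqrt{175974}}{3}$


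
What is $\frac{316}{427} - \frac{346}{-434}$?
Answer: $\frac{2907}{1891} \approx 1.5373$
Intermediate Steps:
$\frac{316}{427} - \frac{346}{-434} = 316 \cdot \frac{1}{427} - - \frac{173}{217} = \frac{316}{427} + \frac{173}{217} = \frac{2907}{1891}$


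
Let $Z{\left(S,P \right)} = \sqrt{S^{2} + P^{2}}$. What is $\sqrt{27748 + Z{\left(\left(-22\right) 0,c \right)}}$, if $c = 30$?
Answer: $\sqrt{27778} \approx 166.67$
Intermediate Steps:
$Z{\left(S,P \right)} = \sqrt{P^{2} + S^{2}}$
$\sqrt{27748 + Z{\left(\left(-22\right) 0,c \right)}} = \sqrt{27748 + \sqrt{30^{2} + \left(\left(-22\right) 0\right)^{2}}} = \sqrt{27748 + \sqrt{900 + 0^{2}}} = \sqrt{27748 + \sqrt{900 + 0}} = \sqrt{27748 + \sqrt{900}} = \sqrt{27748 + 30} = \sqrt{27778}$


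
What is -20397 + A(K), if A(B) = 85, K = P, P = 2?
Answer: -20312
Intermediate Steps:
K = 2
-20397 + A(K) = -20397 + 85 = -20312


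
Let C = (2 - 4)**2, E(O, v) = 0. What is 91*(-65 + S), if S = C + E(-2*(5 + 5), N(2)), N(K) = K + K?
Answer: -5551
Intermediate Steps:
N(K) = 2*K
C = 4 (C = (-2)**2 = 4)
S = 4 (S = 4 + 0 = 4)
91*(-65 + S) = 91*(-65 + 4) = 91*(-61) = -5551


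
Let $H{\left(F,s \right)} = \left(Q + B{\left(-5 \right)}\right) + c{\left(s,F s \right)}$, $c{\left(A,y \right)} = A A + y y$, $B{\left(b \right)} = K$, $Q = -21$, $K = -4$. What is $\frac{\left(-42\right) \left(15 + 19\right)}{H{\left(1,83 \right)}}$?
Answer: $- \frac{84}{809} \approx -0.10383$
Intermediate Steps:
$B{\left(b \right)} = -4$
$c{\left(A,y \right)} = A^{2} + y^{2}$
$H{\left(F,s \right)} = -25 + s^{2} + F^{2} s^{2}$ ($H{\left(F,s \right)} = \left(-21 - 4\right) + \left(s^{2} + \left(F s\right)^{2}\right) = -25 + \left(s^{2} + F^{2} s^{2}\right) = -25 + s^{2} + F^{2} s^{2}$)
$\frac{\left(-42\right) \left(15 + 19\right)}{H{\left(1,83 \right)}} = \frac{\left(-42\right) \left(15 + 19\right)}{-25 + 83^{2} + 1^{2} \cdot 83^{2}} = \frac{\left(-42\right) 34}{-25 + 6889 + 1 \cdot 6889} = - \frac{1428}{-25 + 6889 + 6889} = - \frac{1428}{13753} = \left(-1428\right) \frac{1}{13753} = - \frac{84}{809}$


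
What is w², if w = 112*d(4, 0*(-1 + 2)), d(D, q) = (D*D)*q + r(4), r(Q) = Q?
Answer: 200704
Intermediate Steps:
d(D, q) = 4 + q*D² (d(D, q) = (D*D)*q + 4 = D²*q + 4 = q*D² + 4 = 4 + q*D²)
w = 448 (w = 112*(4 + (0*(-1 + 2))*4²) = 112*(4 + (0*1)*16) = 112*(4 + 0*16) = 112*(4 + 0) = 112*4 = 448)
w² = 448² = 200704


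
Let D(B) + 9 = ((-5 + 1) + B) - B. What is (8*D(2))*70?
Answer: -7280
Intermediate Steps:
D(B) = -13 (D(B) = -9 + (((-5 + 1) + B) - B) = -9 + ((-4 + B) - B) = -9 - 4 = -13)
(8*D(2))*70 = (8*(-13))*70 = -104*70 = -7280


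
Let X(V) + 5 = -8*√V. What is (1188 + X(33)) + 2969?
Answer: 4152 - 8*√33 ≈ 4106.0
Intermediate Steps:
X(V) = -5 - 8*√V
(1188 + X(33)) + 2969 = (1188 + (-5 - 8*√33)) + 2969 = (1183 - 8*√33) + 2969 = 4152 - 8*√33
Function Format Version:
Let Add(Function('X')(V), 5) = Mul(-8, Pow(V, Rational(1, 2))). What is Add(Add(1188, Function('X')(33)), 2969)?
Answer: Add(4152, Mul(-8, Pow(33, Rational(1, 2)))) ≈ 4106.0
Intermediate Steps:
Function('X')(V) = Add(-5, Mul(-8, Pow(V, Rational(1, 2))))
Add(Add(1188, Function('X')(33)), 2969) = Add(Add(1188, Add(-5, Mul(-8, Pow(33, Rational(1, 2))))), 2969) = Add(Add(1183, Mul(-8, Pow(33, Rational(1, 2)))), 2969) = Add(4152, Mul(-8, Pow(33, Rational(1, 2))))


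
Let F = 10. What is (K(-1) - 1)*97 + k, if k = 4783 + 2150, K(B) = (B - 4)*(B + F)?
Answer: 2471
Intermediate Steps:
K(B) = (-4 + B)*(10 + B) (K(B) = (B - 4)*(B + 10) = (-4 + B)*(10 + B))
k = 6933
(K(-1) - 1)*97 + k = ((-40 + (-1)² + 6*(-1)) - 1)*97 + 6933 = ((-40 + 1 - 6) - 1)*97 + 6933 = (-45 - 1)*97 + 6933 = -46*97 + 6933 = -4462 + 6933 = 2471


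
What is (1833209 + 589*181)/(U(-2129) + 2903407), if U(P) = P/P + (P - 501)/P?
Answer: 688312087/1030226377 ≈ 0.66812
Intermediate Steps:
U(P) = 1 + (-501 + P)/P
(1833209 + 589*181)/(U(-2129) + 2903407) = (1833209 + 589*181)/((2 - 501/(-2129)) + 2903407) = (1833209 + 106609)/((2 - 501*(-1/2129)) + 2903407) = 1939818/((2 + 501/2129) + 2903407) = 1939818/(4759/2129 + 2903407) = 1939818/(6181358262/2129) = 1939818*(2129/6181358262) = 688312087/1030226377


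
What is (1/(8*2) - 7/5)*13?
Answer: -1391/80 ≈ -17.388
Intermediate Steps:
(1/(8*2) - 7/5)*13 = ((⅛)*(½) - 7*⅕)*13 = (1/16 - 7/5)*13 = -107/80*13 = -1391/80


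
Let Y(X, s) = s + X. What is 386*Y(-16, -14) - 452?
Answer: -12032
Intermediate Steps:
Y(X, s) = X + s
386*Y(-16, -14) - 452 = 386*(-16 - 14) - 452 = 386*(-30) - 452 = -11580 - 452 = -12032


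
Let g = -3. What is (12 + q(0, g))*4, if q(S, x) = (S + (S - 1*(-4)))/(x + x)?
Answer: 136/3 ≈ 45.333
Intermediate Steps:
q(S, x) = (4 + 2*S)/(2*x) (q(S, x) = (S + (S + 4))/((2*x)) = (S + (4 + S))*(1/(2*x)) = (4 + 2*S)*(1/(2*x)) = (4 + 2*S)/(2*x))
(12 + q(0, g))*4 = (12 + (2 + 0)/(-3))*4 = (12 - ⅓*2)*4 = (12 - ⅔)*4 = (34/3)*4 = 136/3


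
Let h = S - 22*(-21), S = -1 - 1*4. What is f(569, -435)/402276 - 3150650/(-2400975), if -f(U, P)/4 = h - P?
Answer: 4196214002/3219515397 ≈ 1.3034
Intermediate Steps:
S = -5 (S = -1 - 4 = -5)
h = 457 (h = -5 - 22*(-21) = -5 + 462 = 457)
f(U, P) = -1828 + 4*P (f(U, P) = -4*(457 - P) = -1828 + 4*P)
f(569, -435)/402276 - 3150650/(-2400975) = (-1828 + 4*(-435))/402276 - 3150650/(-2400975) = (-1828 - 1740)*(1/402276) - 3150650*(-1/2400975) = -3568*1/402276 + 126026/96039 = -892/100569 + 126026/96039 = 4196214002/3219515397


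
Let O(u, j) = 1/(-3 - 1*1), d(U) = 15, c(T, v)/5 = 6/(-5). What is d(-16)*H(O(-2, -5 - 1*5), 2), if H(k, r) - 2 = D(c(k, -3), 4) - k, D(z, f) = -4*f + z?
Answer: -1185/4 ≈ -296.25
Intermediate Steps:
c(T, v) = -6 (c(T, v) = 5*(6/(-5)) = 5*(6*(-1/5)) = 5*(-6/5) = -6)
O(u, j) = -1/4 (O(u, j) = 1/(-3 - 1) = 1/(-4) = -1/4)
D(z, f) = z - 4*f
H(k, r) = -20 - k (H(k, r) = 2 + ((-6 - 4*4) - k) = 2 + ((-6 - 16) - k) = 2 + (-22 - k) = -20 - k)
d(-16)*H(O(-2, -5 - 1*5), 2) = 15*(-20 - 1*(-1/4)) = 15*(-20 + 1/4) = 15*(-79/4) = -1185/4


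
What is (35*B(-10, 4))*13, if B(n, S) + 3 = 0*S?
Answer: -1365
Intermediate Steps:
B(n, S) = -3 (B(n, S) = -3 + 0*S = -3 + 0 = -3)
(35*B(-10, 4))*13 = (35*(-3))*13 = -105*13 = -1365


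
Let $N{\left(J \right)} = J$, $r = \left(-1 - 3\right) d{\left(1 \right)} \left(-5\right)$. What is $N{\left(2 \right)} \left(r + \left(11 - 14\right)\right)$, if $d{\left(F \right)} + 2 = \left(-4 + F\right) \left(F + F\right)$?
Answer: $-326$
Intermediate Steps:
$d{\left(F \right)} = -2 + 2 F \left(-4 + F\right)$ ($d{\left(F \right)} = -2 + \left(-4 + F\right) \left(F + F\right) = -2 + \left(-4 + F\right) 2 F = -2 + 2 F \left(-4 + F\right)$)
$r = -160$ ($r = \left(-1 - 3\right) \left(-2 - 8 + 2 \cdot 1^{2}\right) \left(-5\right) = - 4 \left(-2 - 8 + 2 \cdot 1\right) \left(-5\right) = - 4 \left(-2 - 8 + 2\right) \left(-5\right) = \left(-4\right) \left(-8\right) \left(-5\right) = 32 \left(-5\right) = -160$)
$N{\left(2 \right)} \left(r + \left(11 - 14\right)\right) = 2 \left(-160 + \left(11 - 14\right)\right) = 2 \left(-160 - 3\right) = 2 \left(-163\right) = -326$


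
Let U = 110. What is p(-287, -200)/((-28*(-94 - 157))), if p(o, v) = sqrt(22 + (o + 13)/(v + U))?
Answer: sqrt(115)/15060 ≈ 0.00071207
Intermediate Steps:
p(o, v) = sqrt(22 + (13 + o)/(110 + v)) (p(o, v) = sqrt(22 + (o + 13)/(v + 110)) = sqrt(22 + (13 + o)/(110 + v)))
p(-287, -200)/((-28*(-94 - 157))) = sqrt((2433 - 287 + 22*(-200))/(110 - 200))/((-28*(-94 - 157))) = sqrt((2433 - 287 - 4400)/(-90))/((-28*(-251))) = sqrt(-1/90*(-2254))/7028 = sqrt(1127/45)*(1/7028) = (7*sqrt(115)/15)*(1/7028) = sqrt(115)/15060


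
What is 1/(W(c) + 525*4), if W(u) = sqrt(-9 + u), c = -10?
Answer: 2100/4410019 - I*sqrt(19)/4410019 ≈ 0.00047619 - 9.8841e-7*I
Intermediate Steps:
1/(W(c) + 525*4) = 1/(sqrt(-9 - 10) + 525*4) = 1/(sqrt(-19) + 2100) = 1/(I*sqrt(19) + 2100) = 1/(2100 + I*sqrt(19))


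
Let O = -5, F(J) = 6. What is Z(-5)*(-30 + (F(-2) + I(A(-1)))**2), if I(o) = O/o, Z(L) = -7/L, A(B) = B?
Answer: 637/5 ≈ 127.40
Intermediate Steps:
I(o) = -5/o
Z(-5)*(-30 + (F(-2) + I(A(-1)))**2) = (-7/(-5))*(-30 + (6 - 5/(-1))**2) = (-7*(-1/5))*(-30 + (6 - 5*(-1))**2) = 7*(-30 + (6 + 5)**2)/5 = 7*(-30 + 11**2)/5 = 7*(-30 + 121)/5 = (7/5)*91 = 637/5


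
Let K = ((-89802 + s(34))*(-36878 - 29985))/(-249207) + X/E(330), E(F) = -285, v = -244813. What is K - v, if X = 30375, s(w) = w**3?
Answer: 156359428664/676419 ≈ 2.3116e+5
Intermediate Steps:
K = -9236735983/676419 (K = ((-89802 + 34**3)*(-36878 - 29985))/(-249207) + 30375/(-285) = ((-89802 + 39304)*(-66863))*(-1/249207) + 30375*(-1/285) = -50498*(-66863)*(-1/249207) - 2025/19 = 3376447774*(-1/249207) - 2025/19 = -482349682/35601 - 2025/19 = -9236735983/676419 ≈ -13655.)
K - v = -9236735983/676419 - 1*(-244813) = -9236735983/676419 + 244813 = 156359428664/676419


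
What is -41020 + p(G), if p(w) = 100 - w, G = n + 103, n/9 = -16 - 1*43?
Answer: -40492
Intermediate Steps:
n = -531 (n = 9*(-16 - 1*43) = 9*(-16 - 43) = 9*(-59) = -531)
G = -428 (G = -531 + 103 = -428)
-41020 + p(G) = -41020 + (100 - 1*(-428)) = -41020 + (100 + 428) = -41020 + 528 = -40492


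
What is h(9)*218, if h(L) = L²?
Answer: 17658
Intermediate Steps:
h(9)*218 = 9²*218 = 81*218 = 17658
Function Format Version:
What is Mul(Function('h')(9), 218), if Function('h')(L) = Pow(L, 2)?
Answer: 17658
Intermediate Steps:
Mul(Function('h')(9), 218) = Mul(Pow(9, 2), 218) = Mul(81, 218) = 17658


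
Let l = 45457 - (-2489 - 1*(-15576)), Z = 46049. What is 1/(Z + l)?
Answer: 1/78419 ≈ 1.2752e-5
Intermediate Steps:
l = 32370 (l = 45457 - (-2489 + 15576) = 45457 - 1*13087 = 45457 - 13087 = 32370)
1/(Z + l) = 1/(46049 + 32370) = 1/78419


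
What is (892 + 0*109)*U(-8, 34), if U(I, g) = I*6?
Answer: -42816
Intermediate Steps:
U(I, g) = 6*I
(892 + 0*109)*U(-8, 34) = (892 + 0*109)*(6*(-8)) = (892 + 0)*(-48) = 892*(-48) = -42816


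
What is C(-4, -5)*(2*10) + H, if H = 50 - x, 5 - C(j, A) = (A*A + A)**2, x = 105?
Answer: -7955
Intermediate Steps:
C(j, A) = 5 - (A + A**2)**2 (C(j, A) = 5 - (A*A + A)**2 = 5 - (A**2 + A)**2 = 5 - (A + A**2)**2)
H = -55 (H = 50 - 1*105 = 50 - 105 = -55)
C(-4, -5)*(2*10) + H = (5 - 1*(-5)**2*(1 - 5)**2)*(2*10) - 55 = (5 - 1*25*(-4)**2)*20 - 55 = (5 - 1*25*16)*20 - 55 = (5 - 400)*20 - 55 = -395*20 - 55 = -7900 - 55 = -7955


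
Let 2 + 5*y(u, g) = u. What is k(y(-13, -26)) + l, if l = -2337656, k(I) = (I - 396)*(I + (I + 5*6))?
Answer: -2347232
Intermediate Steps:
y(u, g) = -⅖ + u/5
k(I) = (-396 + I)*(30 + 2*I) (k(I) = (-396 + I)*(I + (I + 30)) = (-396 + I)*(I + (30 + I)) = (-396 + I)*(30 + 2*I))
k(y(-13, -26)) + l = (-11880 - 762*(-⅖ + (⅕)*(-13)) + 2*(-⅖ + (⅕)*(-13))²) - 2337656 = (-11880 - 762*(-⅖ - 13/5) + 2*(-⅖ - 13/5)²) - 2337656 = (-11880 - 762*(-3) + 2*(-3)²) - 2337656 = (-11880 + 2286 + 2*9) - 2337656 = (-11880 + 2286 + 18) - 2337656 = -9576 - 2337656 = -2347232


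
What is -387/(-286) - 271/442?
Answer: 1799/2431 ≈ 0.74002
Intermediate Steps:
-387/(-286) - 271/442 = -387*(-1/286) - 271*1/442 = 387/286 - 271/442 = 1799/2431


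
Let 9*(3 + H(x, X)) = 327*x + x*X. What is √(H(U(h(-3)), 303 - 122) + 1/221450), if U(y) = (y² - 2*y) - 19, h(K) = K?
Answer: I*√4038942762178/132870 ≈ 15.125*I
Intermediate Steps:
U(y) = -19 + y² - 2*y
H(x, X) = -3 + 109*x/3 + X*x/9 (H(x, X) = -3 + (327*x + x*X)/9 = -3 + (327*x + X*x)/9 = -3 + (109*x/3 + X*x/9) = -3 + 109*x/3 + X*x/9)
√(H(U(h(-3)), 303 - 122) + 1/221450) = √((-3 + 109*(-19 + (-3)² - 2*(-3))/3 + (303 - 122)*(-19 + (-3)² - 2*(-3))/9) + 1/221450) = √((-3 + 109*(-19 + 9 + 6)/3 + (⅑)*181*(-19 + 9 + 6)) + 1/221450) = √((-3 + (109/3)*(-4) + (⅑)*181*(-4)) + 1/221450) = √((-3 - 436/3 - 724/9) + 1/221450) = √(-2059/9 + 1/221450) = √(-455965541/1993050) = I*√4038942762178/132870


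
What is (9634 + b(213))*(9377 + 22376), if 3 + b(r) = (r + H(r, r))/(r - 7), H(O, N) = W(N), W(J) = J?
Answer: 31505517118/103 ≈ 3.0588e+8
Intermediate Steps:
H(O, N) = N
b(r) = -3 + 2*r/(-7 + r) (b(r) = -3 + (r + r)/(r - 7) = -3 + (2*r)/(-7 + r) = -3 + 2*r/(-7 + r))
(9634 + b(213))*(9377 + 22376) = (9634 + (21 - 1*213)/(-7 + 213))*(9377 + 22376) = (9634 + (21 - 213)/206)*31753 = (9634 + (1/206)*(-192))*31753 = (9634 - 96/103)*31753 = (992206/103)*31753 = 31505517118/103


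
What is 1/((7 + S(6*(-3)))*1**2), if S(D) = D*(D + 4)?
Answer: 1/259 ≈ 0.0038610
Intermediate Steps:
S(D) = D*(4 + D)
1/((7 + S(6*(-3)))*1**2) = 1/((7 + (6*(-3))*(4 + 6*(-3)))*1**2) = 1/((7 - 18*(4 - 18))*1) = 1/((7 - 18*(-14))*1) = 1/((7 + 252)*1) = 1/(259*1) = 1/259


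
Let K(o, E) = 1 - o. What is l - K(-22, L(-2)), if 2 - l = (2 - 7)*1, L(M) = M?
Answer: -16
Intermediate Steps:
l = 7 (l = 2 - (2 - 7) = 2 - (-5) = 2 - 1*(-5) = 2 + 5 = 7)
l - K(-22, L(-2)) = 7 - (1 - 1*(-22)) = 7 - (1 + 22) = 7 - 1*23 = 7 - 23 = -16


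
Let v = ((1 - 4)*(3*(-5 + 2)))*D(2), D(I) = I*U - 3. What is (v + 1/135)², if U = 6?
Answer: 1076233636/18225 ≈ 59053.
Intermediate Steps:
D(I) = -3 + 6*I (D(I) = I*6 - 3 = 6*I - 3 = -3 + 6*I)
v = 243 (v = ((1 - 4)*(3*(-5 + 2)))*(-3 + 6*2) = (-9*(-3))*(-3 + 12) = -3*(-9)*9 = 27*9 = 243)
(v + 1/135)² = (243 + 1/135)² = (32806/135)² = 1076233636/18225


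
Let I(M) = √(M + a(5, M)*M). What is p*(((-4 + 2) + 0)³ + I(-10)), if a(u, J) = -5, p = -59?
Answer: 472 - 118*√10 ≈ 98.851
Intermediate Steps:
I(M) = 2*√(-M) (I(M) = √(M - 5*M) = √(-4*M) = 2*√(-M))
p*(((-4 + 2) + 0)³ + I(-10)) = -59*(((-4 + 2) + 0)³ + 2*√(-1*(-10))) = -59*((-2 + 0)³ + 2*√10) = -59*((-2)³ + 2*√10) = -59*(-8 + 2*√10) = 472 - 118*√10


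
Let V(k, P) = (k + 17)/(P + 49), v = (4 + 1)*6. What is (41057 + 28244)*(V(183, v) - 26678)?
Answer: -146042293962/79 ≈ -1.8486e+9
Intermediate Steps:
v = 30 (v = 5*6 = 30)
V(k, P) = (17 + k)/(49 + P)
(41057 + 28244)*(V(183, v) - 26678) = (41057 + 28244)*((17 + 183)/(49 + 30) - 26678) = 69301*(200/79 - 26678) = 69301*(-2107362/79) = -146042293962/79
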